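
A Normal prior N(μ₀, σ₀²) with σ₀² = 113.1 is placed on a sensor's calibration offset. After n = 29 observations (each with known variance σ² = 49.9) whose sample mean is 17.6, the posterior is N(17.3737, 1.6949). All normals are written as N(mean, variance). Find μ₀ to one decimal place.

The posterior mean is a precision-weighted average: μ_n = (τ₀μ₀ + τ_data·x̄)/(τ₀+τ_data), with τ₀=1/σ₀² and τ_data=n/σ².
Here τ₀ = 1/113.1 = 0.008842 and τ_data = 29/49.9 = 0.581162, so τ_n = 0.590004.
Rearranging for μ₀: μ₀ = (μ_n·τ_n − τ_data·x̄)/τ₀ = (17.3737·0.590004 − 0.581162·17.6) / 0.008842 = 0.022101/0.008842 ≈ 2.5.

μ₀ = 2.5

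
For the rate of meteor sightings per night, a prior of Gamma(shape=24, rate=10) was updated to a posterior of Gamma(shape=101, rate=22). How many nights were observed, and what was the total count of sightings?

n = 12 nights with total 77 sightings

A Gamma(α, β) prior (rate parametrization) on a Poisson rate with n observations summing to S gives posterior Gamma(α+S, β+n).
Matching: Σxᵢ = 101 − 24 = 77 and n = 22 − 10 = 12.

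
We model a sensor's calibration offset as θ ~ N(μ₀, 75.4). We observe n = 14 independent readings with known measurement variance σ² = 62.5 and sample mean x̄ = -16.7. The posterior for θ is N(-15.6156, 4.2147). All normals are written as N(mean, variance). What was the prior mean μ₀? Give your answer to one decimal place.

μ₀ = 2.7

The posterior mean is a precision-weighted average: μ_n = (τ₀μ₀ + τ_data·x̄)/(τ₀+τ_data), with τ₀=1/σ₀² and τ_data=n/σ².
Here τ₀ = 1/75.4 = 0.013263 and τ_data = 14/62.5 = 0.224000, so τ_n = 0.237263.
Rearranging for μ₀: μ₀ = (μ_n·τ_n − τ_data·x̄)/τ₀ = (-15.6156·0.237263 − 0.224000·-16.7) / 0.013263 = 0.035796/0.013263 ≈ 2.7.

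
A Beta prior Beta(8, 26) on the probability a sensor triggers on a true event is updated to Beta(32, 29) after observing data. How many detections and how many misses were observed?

A Beta(α, β) prior with s successes and f failures in binomial data gives a Beta(α+s, β+f) posterior.
So s = 32 − 8 = 24 and f = 29 − 26 = 3.

24 detections and 3 misses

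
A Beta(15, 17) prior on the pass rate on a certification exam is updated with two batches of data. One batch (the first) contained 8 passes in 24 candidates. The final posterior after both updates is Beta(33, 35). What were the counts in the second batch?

10 passes and 2 failures

Sequential conjugate updates are equivalent to a single update on the pooled data, so total successes = posterior α − prior α and total failures = posterior β − prior β.
Total across both batches: 33−15=18 passes, 35−17=18 failures.
Subtract the first batch: 18−8=10 passes and 18−16=2 failures.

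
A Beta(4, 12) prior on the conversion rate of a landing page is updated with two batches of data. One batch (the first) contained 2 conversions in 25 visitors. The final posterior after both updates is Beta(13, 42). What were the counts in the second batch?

Because Beta–binomial updating is additive in the counts, the combined data contributed (α_post−α_prior, β_post−β_prior) successes and failures.
Total across both batches: 13−4=9 conversions, 42−12=30 bounces.
Subtract the first batch: 9−2=7 conversions and 30−23=7 bounces.

7 conversions and 7 bounces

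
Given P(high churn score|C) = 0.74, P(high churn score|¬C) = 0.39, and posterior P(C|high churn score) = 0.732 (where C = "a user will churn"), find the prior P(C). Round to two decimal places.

Bayes' rule in odds form gives O(C|E) = O(C)·[P(E|C)/P(E|¬C)], hence O(C) = O(C|E)/LR.
Posterior odds = 0.732/(1−0.732) = 2.7313. LR = 0.74/0.39 = 1.8974.
Prior odds = 2.7313/1.8974 = 1.4395, so P(C) = 1.4395/(1+1.4395) ≈ 0.59.

P(C) = 0.59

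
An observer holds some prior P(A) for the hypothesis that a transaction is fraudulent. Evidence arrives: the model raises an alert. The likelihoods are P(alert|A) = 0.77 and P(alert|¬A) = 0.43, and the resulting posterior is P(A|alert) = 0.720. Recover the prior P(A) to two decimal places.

In odds form, posterior odds = prior odds × likelihood ratio, so prior odds = posterior odds ÷ LR.
Posterior odds = 0.720/(1−0.720) = 2.5714. LR = 0.77/0.43 = 1.7907.
Prior odds = 2.5714/1.7907 = 1.4360, so P(A) = 1.4360/(1+1.4360) ≈ 0.59.

P(A) = 0.59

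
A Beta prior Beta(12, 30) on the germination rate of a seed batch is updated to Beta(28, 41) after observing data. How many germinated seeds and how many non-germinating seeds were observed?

16 germinated seeds and 11 non-germinating seeds

Beta is conjugate to the binomial likelihood: posterior = Beta(α+s, β+f).
Match parameters: s=28−12=16, f=41−30=11.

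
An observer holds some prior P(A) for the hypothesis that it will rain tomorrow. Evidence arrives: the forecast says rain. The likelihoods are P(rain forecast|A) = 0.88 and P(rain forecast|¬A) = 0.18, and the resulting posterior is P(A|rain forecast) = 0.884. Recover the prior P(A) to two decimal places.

In odds form, posterior odds = prior odds × likelihood ratio, so prior odds = posterior odds ÷ LR.
Posterior odds = 0.884/(1−0.884) = 7.6207. LR = 0.88/0.18 = 4.8889.
Prior odds = 7.6207/4.8889 = 1.5588, so P(A) = 1.5588/(1+1.5588) ≈ 0.61.

P(A) = 0.61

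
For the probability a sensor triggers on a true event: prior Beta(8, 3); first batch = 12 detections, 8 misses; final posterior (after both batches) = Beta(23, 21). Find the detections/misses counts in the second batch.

Sequential conjugate updates are equivalent to a single update on the pooled data, so total successes = posterior α − prior α and total failures = posterior β − prior β.
Total across both batches: 23−8=15 detections, 21−3=18 misses.
Subtract the first batch: 15−12=3 detections and 18−8=10 misses.

3 detections and 10 misses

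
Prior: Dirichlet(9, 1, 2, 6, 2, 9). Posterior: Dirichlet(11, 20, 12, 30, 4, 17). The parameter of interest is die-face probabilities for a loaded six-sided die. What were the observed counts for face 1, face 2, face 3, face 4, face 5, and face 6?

For a Dirichlet(α) prior with multinomial counts c, the posterior is Dirichlet(α + c) componentwise.
Counts are posterior − prior componentwise: 11−9=2, 20−1=19, 12−2=10, 30−6=24, 4−2=2, 17−9=8.

counts (2, 19, 10, 24, 2, 8)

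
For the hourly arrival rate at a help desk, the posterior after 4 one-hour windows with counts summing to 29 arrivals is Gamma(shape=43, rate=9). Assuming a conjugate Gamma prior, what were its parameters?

A Gamma(α, β) prior (rate parametrization) on a Poisson rate with n observations summing to S gives posterior Gamma(α+S, β+n).
So α = 43 − 29 = 14 and β = 9 − 4 = 5.

Gamma(shape=14, rate=5)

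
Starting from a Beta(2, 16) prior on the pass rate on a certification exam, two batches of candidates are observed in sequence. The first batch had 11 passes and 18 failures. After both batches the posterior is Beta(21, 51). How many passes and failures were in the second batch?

Sequential conjugate updates are equivalent to a single update on the pooled data, so total successes = posterior α − prior α and total failures = posterior β − prior β.
Total across both batches: 21−2=19 passes, 51−16=35 failures.
Subtract the first batch: 19−11=8 passes and 35−18=17 failures.

8 passes and 17 failures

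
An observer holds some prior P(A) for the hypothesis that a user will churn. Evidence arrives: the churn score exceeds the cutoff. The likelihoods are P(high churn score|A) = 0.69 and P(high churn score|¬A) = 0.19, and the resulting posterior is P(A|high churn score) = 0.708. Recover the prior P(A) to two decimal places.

P(A) = 0.40

In odds form, posterior odds = prior odds × likelihood ratio, so prior odds = posterior odds ÷ LR.
Posterior odds = 0.708/(1−0.708) = 2.4247. LR = 0.69/0.19 = 3.6316.
Prior odds = 2.4247/3.6316 = 0.6677, so P(A) = 0.6677/(1+0.6677) ≈ 0.40.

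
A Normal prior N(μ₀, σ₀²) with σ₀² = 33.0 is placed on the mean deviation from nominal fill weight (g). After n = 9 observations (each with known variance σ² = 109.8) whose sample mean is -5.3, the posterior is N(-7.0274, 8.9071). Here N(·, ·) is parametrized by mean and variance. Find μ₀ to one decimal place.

The posterior mean is a precision-weighted average: μ_n = (τ₀μ₀ + τ_data·x̄)/(τ₀+τ_data), with τ₀=1/σ₀² and τ_data=n/σ².
Here τ₀ = 1/33.0 = 0.030303 and τ_data = 9/109.8 = 0.081967, so τ_n = 0.112270.
Rearranging for μ₀: μ₀ = (μ_n·τ_n − τ_data·x̄)/τ₀ = (-7.0274·0.112270 − 0.081967·-5.3) / 0.030303 = -0.354541/0.030303 ≈ -11.7.

μ₀ = -11.7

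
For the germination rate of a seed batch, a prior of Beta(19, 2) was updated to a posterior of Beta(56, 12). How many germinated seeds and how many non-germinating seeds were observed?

37 germinated seeds and 10 non-germinating seeds

A Beta(a, b) prior with s successes and f failures in binomial data gives a Beta(a+s, b+f) posterior.
So s = 56 − 19 = 37 and f = 12 − 2 = 10.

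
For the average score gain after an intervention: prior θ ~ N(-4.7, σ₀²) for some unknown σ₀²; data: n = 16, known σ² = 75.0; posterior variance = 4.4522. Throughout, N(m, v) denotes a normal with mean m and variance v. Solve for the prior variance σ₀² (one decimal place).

Posterior precision equals prior precision plus data precision: 1/σ_n² = 1/σ₀² + n/σ².
So 1/σ₀² = 1/4.4522 − 16/75.0 = 0.224608 − 0.213333 = 0.011275.
Hence σ₀² = 1/0.011275 ≈ 88.7.

σ₀² = 88.7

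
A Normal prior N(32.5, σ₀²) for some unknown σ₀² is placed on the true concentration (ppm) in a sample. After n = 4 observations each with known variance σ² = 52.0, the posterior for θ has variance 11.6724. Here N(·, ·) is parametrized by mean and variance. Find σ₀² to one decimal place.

σ₀² = 114.3

Posterior precision equals prior precision plus data precision: 1/σ_n² = 1/σ₀² + n/σ².
So 1/σ₀² = 1/11.6724 − 4/52.0 = 0.085672 − 0.076923 = 0.008749.
Hence σ₀² = 1/0.008749 ≈ 114.3.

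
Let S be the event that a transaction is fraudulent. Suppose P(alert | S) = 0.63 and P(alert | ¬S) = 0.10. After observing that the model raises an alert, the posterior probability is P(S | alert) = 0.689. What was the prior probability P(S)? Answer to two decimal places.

P(S) = 0.26

In odds form, posterior odds = prior odds × likelihood ratio, so prior odds = posterior odds ÷ LR.
Posterior odds = 0.689/(1−0.689) = 2.2154. LR = 0.63/0.10 = 6.3000.
Prior odds = 2.2154/6.3000 = 0.3517, so P(S) = 0.3517/(1+0.3517) ≈ 0.26.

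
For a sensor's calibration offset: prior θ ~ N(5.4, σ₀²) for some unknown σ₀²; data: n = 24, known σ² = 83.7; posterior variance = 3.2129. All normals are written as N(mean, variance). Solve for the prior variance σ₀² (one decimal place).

Posterior precision equals prior precision plus data precision: 1/σ_n² = 1/σ₀² + n/σ².
So 1/σ₀² = 1/3.2129 − 24/83.7 = 0.311245 − 0.286738 = 0.024507.
Hence σ₀² = 1/0.024507 ≈ 40.8.

σ₀² = 40.8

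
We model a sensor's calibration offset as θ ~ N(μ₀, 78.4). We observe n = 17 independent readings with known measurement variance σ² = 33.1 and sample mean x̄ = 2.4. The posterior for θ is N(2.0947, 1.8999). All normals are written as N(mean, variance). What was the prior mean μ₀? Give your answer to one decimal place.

μ₀ = -10.2

The posterior mean is a precision-weighted average: μ_n = (τ₀μ₀ + τ_data·x̄)/(τ₀+τ_data), with τ₀=1/σ₀² and τ_data=n/σ².
Here τ₀ = 1/78.4 = 0.012755 and τ_data = 17/33.1 = 0.513595, so τ_n = 0.526350.
Rearranging for μ₀: μ₀ = (μ_n·τ_n − τ_data·x̄)/τ₀ = (2.0947·0.526350 − 0.513595·2.4) / 0.012755 = -0.130083/0.012755 ≈ -10.2.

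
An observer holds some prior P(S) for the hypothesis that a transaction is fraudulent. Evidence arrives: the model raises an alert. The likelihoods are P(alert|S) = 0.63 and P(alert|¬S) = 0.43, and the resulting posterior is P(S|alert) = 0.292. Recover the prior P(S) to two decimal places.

P(S) = 0.22

In odds form, posterior odds = prior odds × likelihood ratio, so prior odds = posterior odds ÷ LR.
Posterior odds = 0.292/(1−0.292) = 0.4124. LR = 0.63/0.43 = 1.4651.
Prior odds = 0.4124/1.4651 = 0.2815, so P(S) = 0.2815/(1+0.2815) ≈ 0.22.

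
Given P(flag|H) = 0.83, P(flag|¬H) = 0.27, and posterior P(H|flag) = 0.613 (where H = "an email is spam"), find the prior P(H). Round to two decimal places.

In odds form, posterior odds = prior odds × likelihood ratio, so prior odds = posterior odds ÷ LR.
Posterior odds = 0.613/(1−0.613) = 1.5840. LR = 0.83/0.27 = 3.0741.
Prior odds = 1.5840/3.0741 = 0.5153, so P(H) = 0.5153/(1+0.5153) ≈ 0.34.

P(H) = 0.34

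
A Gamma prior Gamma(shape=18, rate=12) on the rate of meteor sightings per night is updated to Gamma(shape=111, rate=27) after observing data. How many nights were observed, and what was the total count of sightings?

n = 15 nights with total 93 sightings

A Gamma(α, β) prior (rate parametrization) on a Poisson rate with n observations summing to S gives posterior Gamma(α+S, β+n).
Matching: Σxᵢ = 111 − 18 = 93 and n = 27 − 12 = 15.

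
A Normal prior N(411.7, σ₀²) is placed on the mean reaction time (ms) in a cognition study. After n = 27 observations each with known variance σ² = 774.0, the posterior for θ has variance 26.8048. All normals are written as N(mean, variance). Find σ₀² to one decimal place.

For the Normal–Normal model with known σ², precisions add: τ_n = τ₀ + n/σ².
So 1/σ₀² = 1/26.8048 − 27/774.0 = 0.037307 − 0.034884 = 0.002423.
Hence σ₀² = 1/0.002423 ≈ 412.7.

σ₀² = 412.7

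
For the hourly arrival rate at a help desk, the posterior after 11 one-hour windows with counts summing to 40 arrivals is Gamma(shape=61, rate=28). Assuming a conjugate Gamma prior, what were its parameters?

Gamma(shape=21, rate=17)

A Gamma(α, β) prior (rate parametrization) on a Poisson rate with n observations summing to S gives posterior Gamma(α+S, β+n).
So α = 61 − 40 = 21 and β = 28 − 11 = 17.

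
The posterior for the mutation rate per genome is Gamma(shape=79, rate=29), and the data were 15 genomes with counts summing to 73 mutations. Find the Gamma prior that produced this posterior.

Gamma–Poisson conjugacy: posterior shape = α + Σxᵢ, posterior rate = β + n.
So α = 79 − 73 = 6 and β = 29 − 15 = 14.

Gamma(shape=6, rate=14)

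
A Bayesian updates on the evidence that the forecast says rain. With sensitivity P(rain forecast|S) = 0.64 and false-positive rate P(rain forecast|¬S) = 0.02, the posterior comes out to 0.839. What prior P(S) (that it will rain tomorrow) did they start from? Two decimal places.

Bayes' rule in odds form gives O(S|E) = O(S)·[P(E|S)/P(E|¬S)], hence O(S) = O(S|E)/LR.
Posterior odds = 0.839/(1−0.839) = 5.2112. LR = 0.64/0.02 = 32.0000.
Prior odds = 5.2112/32.0000 = 0.1628, so P(S) = 0.1628/(1+0.1628) ≈ 0.14.

P(S) = 0.14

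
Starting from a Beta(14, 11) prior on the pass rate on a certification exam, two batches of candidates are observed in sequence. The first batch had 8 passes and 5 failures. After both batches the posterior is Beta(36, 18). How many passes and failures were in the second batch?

14 passes and 2 failures

Sequential conjugate updates are equivalent to a single update on the pooled data, so total successes = posterior α − prior α and total failures = posterior β − prior β.
Total across both batches: 36−14=22 passes, 18−11=7 failures.
Subtract the first batch: 22−8=14 passes and 7−5=2 failures.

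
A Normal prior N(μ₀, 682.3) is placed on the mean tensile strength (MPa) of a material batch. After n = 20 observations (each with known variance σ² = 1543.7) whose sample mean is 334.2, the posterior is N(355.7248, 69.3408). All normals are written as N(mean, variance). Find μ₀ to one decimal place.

μ₀ = 546.0

The posterior mean is a precision-weighted average: μ_n = (τ₀μ₀ + τ_data·x̄)/(τ₀+τ_data), with τ₀=1/σ₀² and τ_data=n/σ².
Here τ₀ = 1/682.3 = 0.001466 and τ_data = 20/1543.7 = 0.012956, so τ_n = 0.014422.
Rearranging for μ₀: μ₀ = (μ_n·τ_n − τ_data·x̄)/τ₀ = (355.7248·0.014422 − 0.012956·334.2) / 0.001466 = 0.800368/0.001466 ≈ 546.0.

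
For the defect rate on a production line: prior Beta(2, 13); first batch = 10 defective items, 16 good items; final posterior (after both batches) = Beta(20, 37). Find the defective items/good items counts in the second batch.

8 defective items and 8 good items

Because Beta–binomial updating is additive in the counts, the combined data contributed (α_post−α_prior, β_post−β_prior) successes and failures.
Total across both batches: 20−2=18 defective items, 37−13=24 good items.
Subtract the first batch: 18−10=8 defective items and 24−16=8 good items.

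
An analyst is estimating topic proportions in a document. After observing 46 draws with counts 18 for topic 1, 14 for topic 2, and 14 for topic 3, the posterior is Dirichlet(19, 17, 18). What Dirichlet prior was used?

Dirichlet(1, 3, 4)

For a Dirichlet(α) prior with multinomial counts c, the posterior is Dirichlet(α + c) componentwise.
Subtract each count from the matching posterior parameter: 19−18=1, 17−14=3, 18−14=4.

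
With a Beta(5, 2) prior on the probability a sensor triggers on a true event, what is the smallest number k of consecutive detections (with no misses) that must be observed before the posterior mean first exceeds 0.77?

After k detections and 0 misses the posterior is Beta(5+k, 2), with mean (5+k)/(5+2+k).
Set (5+k)/(7+k) > 0.77 and solve: k > (0.77·7 − 5)/(1 − 0.77) = 1.696.
The smallest integer exceeding 1.696 is 2, and checking k=2: (7)/(9) = 0.7778 > 0.77.

k = 2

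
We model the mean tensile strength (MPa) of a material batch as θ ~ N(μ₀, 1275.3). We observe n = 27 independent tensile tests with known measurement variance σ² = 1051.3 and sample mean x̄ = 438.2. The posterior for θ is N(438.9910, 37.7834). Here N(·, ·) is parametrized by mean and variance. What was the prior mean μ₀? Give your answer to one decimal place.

The posterior mean is a precision-weighted average: μ_n = (τ₀μ₀ + τ_data·x̄)/(τ₀+τ_data), with τ₀=1/σ₀² and τ_data=n/σ².
Here τ₀ = 1/1275.3 = 0.000784 and τ_data = 27/1051.3 = 0.025682, so τ_n = 0.026466.
Rearranging for μ₀: μ₀ = (μ_n·τ_n − τ_data·x̄)/τ₀ = (438.9910·0.026466 − 0.025682·438.2) / 0.000784 = 0.364483/0.000784 ≈ 464.9.

μ₀ = 464.9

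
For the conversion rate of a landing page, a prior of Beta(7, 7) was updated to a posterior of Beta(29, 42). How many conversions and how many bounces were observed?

Under Beta–binomial conjugacy the posterior parameters are (α+s, β+f).
So s = 29 − 7 = 22 and f = 42 − 7 = 35.

22 conversions and 35 bounces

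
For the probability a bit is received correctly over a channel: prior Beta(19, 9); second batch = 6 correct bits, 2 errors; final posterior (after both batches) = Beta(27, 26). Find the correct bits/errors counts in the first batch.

2 correct bits and 15 errors

Sequential conjugate updates are equivalent to a single update on the pooled data, so total successes = posterior α − prior α and total failures = posterior β − prior β.
Total across both batches: 27−19=8 correct bits, 26−9=17 errors.
Subtract the second batch: 8−6=2 correct bits and 17−2=15 errors.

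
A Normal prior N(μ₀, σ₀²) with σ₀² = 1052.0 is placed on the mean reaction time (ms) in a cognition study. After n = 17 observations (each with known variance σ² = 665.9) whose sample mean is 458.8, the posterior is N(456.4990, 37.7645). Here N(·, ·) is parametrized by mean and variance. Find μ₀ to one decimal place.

μ₀ = 394.7

With known observation variance, the Normal–Normal posterior has precision τ_n = τ₀ + n/σ² and mean μ_n = (τ₀μ₀ + (n/σ²)x̄)/τ_n.
Here τ₀ = 1/1052.0 = 0.000951 and τ_data = 17/665.9 = 0.025529, so τ_n = 0.026480.
Rearranging for μ₀: μ₀ = (μ_n·τ_n − τ_data·x̄)/τ₀ = (456.4990·0.026480 − 0.025529·458.8) / 0.000951 = 0.375388/0.000951 ≈ 394.7.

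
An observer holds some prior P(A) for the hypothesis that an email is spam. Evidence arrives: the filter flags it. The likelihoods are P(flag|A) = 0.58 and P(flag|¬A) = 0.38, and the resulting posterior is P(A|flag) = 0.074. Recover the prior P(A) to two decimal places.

P(A) = 0.05

Bayes' rule in odds form gives O(A|E) = O(A)·[P(E|A)/P(E|¬A)], hence O(A) = O(A|E)/LR.
Posterior odds = 0.074/(1−0.074) = 0.0799. LR = 0.58/0.38 = 1.5263.
Prior odds = 0.0799/1.5263 = 0.0523, so P(A) = 0.0523/(1+0.0523) ≈ 0.05.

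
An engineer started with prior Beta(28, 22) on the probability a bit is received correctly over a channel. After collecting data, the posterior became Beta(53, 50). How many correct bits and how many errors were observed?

25 correct bits and 28 errors

Under Beta–binomial conjugacy the posterior parameters are (α+s, β+f).
So s = 53 − 28 = 25 and f = 50 − 22 = 28.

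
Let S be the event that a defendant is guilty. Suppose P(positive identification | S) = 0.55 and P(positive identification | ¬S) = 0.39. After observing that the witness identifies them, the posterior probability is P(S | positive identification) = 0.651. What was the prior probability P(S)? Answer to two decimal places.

P(S) = 0.57

Bayes' rule in odds form gives O(S|E) = O(S)·[P(E|S)/P(E|¬S)], hence O(S) = O(S|E)/LR.
Posterior odds = 0.651/(1−0.651) = 1.8653. LR = 0.55/0.39 = 1.4103.
Prior odds = 1.8653/1.4103 = 1.3226, so P(S) = 1.3226/(1+1.3226) ≈ 0.57.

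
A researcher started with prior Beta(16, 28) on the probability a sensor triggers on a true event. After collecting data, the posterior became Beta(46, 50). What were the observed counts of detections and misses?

30 detections and 22 misses

Beta is conjugate to the binomial likelihood: posterior = Beta(α+s, β+f).
So s = 46 − 16 = 30 and f = 50 − 28 = 22.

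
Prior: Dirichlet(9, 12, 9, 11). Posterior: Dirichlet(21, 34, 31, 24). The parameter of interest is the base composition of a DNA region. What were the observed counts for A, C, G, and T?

counts (12, 22, 22, 13)

For a Dirichlet(α) prior with multinomial counts c, the posterior is Dirichlet(α + c) componentwise.
Counts are posterior − prior componentwise: 21−9=12, 34−12=22, 31−9=22, 24−11=13.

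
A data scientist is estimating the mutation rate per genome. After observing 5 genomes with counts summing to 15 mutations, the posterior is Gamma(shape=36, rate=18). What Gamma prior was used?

Gamma(shape=21, rate=13)

Gamma–Poisson conjugacy: posterior shape = α + Σxᵢ, posterior rate = β + n.
So α = 36 − 15 = 21 and β = 18 − 5 = 13.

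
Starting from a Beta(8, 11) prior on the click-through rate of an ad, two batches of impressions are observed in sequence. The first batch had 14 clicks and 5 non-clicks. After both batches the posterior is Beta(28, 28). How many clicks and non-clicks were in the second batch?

Sequential conjugate updates are equivalent to a single update on the pooled data, so total successes = posterior α − prior α and total failures = posterior β − prior β.
Total across both batches: 28−8=20 clicks, 28−11=17 non-clicks.
Subtract the first batch: 20−14=6 clicks and 17−5=12 non-clicks.

6 clicks and 12 non-clicks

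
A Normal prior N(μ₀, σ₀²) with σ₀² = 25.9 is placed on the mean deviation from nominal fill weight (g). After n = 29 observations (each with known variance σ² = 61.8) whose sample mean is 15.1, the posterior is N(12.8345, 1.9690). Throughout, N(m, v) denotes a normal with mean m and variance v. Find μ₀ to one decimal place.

With known observation variance, the Normal–Normal posterior has precision τ_n = τ₀ + n/σ² and mean μ_n = (τ₀μ₀ + (n/σ²)x̄)/τ_n.
Here τ₀ = 1/25.9 = 0.038610 and τ_data = 29/61.8 = 0.469256, so τ_n = 0.507866.
Rearranging for μ₀: μ₀ = (μ_n·τ_n − τ_data·x̄)/τ₀ = (12.8345·0.507866 − 0.469256·15.1) / 0.038610 = -0.567559/0.038610 ≈ -14.7.

μ₀ = -14.7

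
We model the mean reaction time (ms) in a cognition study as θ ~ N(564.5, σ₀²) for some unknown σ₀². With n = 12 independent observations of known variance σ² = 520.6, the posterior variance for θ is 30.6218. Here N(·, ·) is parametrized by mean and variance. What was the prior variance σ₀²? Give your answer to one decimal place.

σ₀² = 104.1

For the Normal–Normal model with known σ², precisions add: τ_n = τ₀ + n/σ².
So 1/σ₀² = 1/30.6218 − 12/520.6 = 0.032656 − 0.023050 = 0.009606.
Hence σ₀² = 1/0.009606 ≈ 104.1.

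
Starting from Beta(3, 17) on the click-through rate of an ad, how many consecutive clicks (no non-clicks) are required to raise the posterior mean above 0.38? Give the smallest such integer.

k = 8

After k clicks and 0 non-clicks the posterior is Beta(3+k, 17), with mean (3+k)/(3+17+k).
Set (3+k)/(20+k) > 0.38 and solve: k > (0.38·20 − 3)/(1 − 0.38) = 7.419.
The smallest integer exceeding 7.419 is 8.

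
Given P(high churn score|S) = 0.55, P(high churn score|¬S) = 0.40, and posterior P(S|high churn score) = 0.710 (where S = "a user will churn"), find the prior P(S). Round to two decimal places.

P(S) = 0.64

Bayes' rule in odds form gives O(S|E) = O(S)·[P(E|S)/P(E|¬S)], hence O(S) = O(S|E)/LR.
Posterior odds = 0.710/(1−0.710) = 2.4483. LR = 0.55/0.40 = 1.3750.
Prior odds = 2.4483/1.3750 = 1.7806, so P(S) = 1.7806/(1+1.7806) ≈ 0.64.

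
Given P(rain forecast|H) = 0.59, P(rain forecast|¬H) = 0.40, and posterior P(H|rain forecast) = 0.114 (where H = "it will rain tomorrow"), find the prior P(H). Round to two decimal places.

P(H) = 0.08

Bayes' rule in odds form gives O(H|E) = O(H)·[P(E|H)/P(E|¬H)], hence O(H) = O(H|E)/LR.
Posterior odds = 0.114/(1−0.114) = 0.1287. LR = 0.59/0.40 = 1.4750.
Prior odds = 0.1287/1.4750 = 0.0873, so P(H) = 0.0873/(1+0.0873) ≈ 0.08.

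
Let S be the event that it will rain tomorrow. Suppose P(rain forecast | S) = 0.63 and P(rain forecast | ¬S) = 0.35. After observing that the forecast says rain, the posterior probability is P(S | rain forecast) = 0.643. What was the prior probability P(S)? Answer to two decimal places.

Bayes' rule in odds form gives O(S|E) = O(S)·[P(E|S)/P(E|¬S)], hence O(S) = O(S|E)/LR.
Posterior odds = 0.643/(1−0.643) = 1.8011. LR = 0.63/0.35 = 1.8000.
Prior odds = 1.8011/1.8000 = 1.0006, so P(S) = 1.0006/(1+1.0006) ≈ 0.50.

P(S) = 0.50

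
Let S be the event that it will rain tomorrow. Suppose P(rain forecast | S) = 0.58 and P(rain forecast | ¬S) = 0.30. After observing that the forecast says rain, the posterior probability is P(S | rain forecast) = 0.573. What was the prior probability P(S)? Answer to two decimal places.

Bayes' rule in odds form gives O(S|E) = O(S)·[P(E|S)/P(E|¬S)], hence O(S) = O(S|E)/LR.
Posterior odds = 0.573/(1−0.573) = 1.3419. LR = 0.58/0.30 = 1.9333.
Prior odds = 1.3419/1.9333 = 0.6941, so P(S) = 0.6941/(1+0.6941) ≈ 0.41.

P(S) = 0.41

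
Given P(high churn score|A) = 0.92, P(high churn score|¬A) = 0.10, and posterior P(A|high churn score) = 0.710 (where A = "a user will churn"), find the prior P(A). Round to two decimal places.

Bayes' rule in odds form gives O(A|E) = O(A)·[P(E|A)/P(E|¬A)], hence O(A) = O(A|E)/LR.
Posterior odds = 0.710/(1−0.710) = 2.4483. LR = 0.92/0.10 = 9.2000.
Prior odds = 2.4483/9.2000 = 0.2661, so P(A) = 0.2661/(1+0.2661) ≈ 0.21.

P(A) = 0.21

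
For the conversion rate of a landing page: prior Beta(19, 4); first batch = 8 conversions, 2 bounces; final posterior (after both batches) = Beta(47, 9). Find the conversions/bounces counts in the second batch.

20 conversions and 3 bounces

Because Beta–binomial updating is additive in the counts, the combined data contributed (α_post−α_prior, β_post−β_prior) successes and failures.
Total across both batches: 47−19=28 conversions, 9−4=5 bounces.
Subtract the first batch: 28−8=20 conversions and 5−2=3 bounces.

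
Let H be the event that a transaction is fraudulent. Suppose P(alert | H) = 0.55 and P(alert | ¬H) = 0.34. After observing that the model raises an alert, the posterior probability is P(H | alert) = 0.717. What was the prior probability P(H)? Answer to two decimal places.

P(H) = 0.61

Bayes' rule in odds form gives O(H|E) = O(H)·[P(E|H)/P(E|¬H)], hence O(H) = O(H|E)/LR.
Posterior odds = 0.717/(1−0.717) = 2.5336. LR = 0.55/0.34 = 1.6176.
Prior odds = 2.5336/1.6176 = 1.5663, so P(H) = 1.5663/(1+1.5663) ≈ 0.61.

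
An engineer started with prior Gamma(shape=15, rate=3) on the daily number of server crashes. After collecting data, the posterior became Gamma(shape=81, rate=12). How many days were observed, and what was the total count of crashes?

Gamma–Poisson conjugacy: posterior shape = α + Σxᵢ, posterior rate = β + n.
Matching: Σxᵢ = 81 − 15 = 66 and n = 12 − 3 = 9.

n = 9 days with total 66 crashes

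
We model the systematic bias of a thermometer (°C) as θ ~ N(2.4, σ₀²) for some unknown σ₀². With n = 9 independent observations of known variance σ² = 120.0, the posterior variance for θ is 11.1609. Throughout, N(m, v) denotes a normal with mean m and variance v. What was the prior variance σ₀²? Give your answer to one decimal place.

For the Normal–Normal model with known σ², precisions add: τ_n = τ₀ + n/σ².
So 1/σ₀² = 1/11.1609 − 9/120.0 = 0.089599 − 0.075000 = 0.014599.
Hence σ₀² = 1/0.014599 ≈ 68.5.

σ₀² = 68.5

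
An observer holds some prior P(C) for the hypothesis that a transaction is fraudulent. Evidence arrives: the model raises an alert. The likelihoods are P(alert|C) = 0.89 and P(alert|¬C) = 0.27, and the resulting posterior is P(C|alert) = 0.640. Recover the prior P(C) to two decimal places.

P(C) = 0.35

In odds form, posterior odds = prior odds × likelihood ratio, so prior odds = posterior odds ÷ LR.
Posterior odds = 0.640/(1−0.640) = 1.7778. LR = 0.89/0.27 = 3.2963.
Prior odds = 1.7778/3.2963 = 0.5393, so P(C) = 0.5393/(1+0.5393) ≈ 0.35.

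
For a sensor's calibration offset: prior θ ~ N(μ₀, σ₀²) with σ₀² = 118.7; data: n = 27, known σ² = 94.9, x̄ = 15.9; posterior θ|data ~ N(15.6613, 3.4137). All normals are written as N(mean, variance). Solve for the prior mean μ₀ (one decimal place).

With known observation variance, the Normal–Normal posterior has precision τ_n = τ₀ + n/σ² and mean μ_n = (τ₀μ₀ + (n/σ²)x̄)/τ_n.
Here τ₀ = 1/118.7 = 0.008425 and τ_data = 27/94.9 = 0.284510, so τ_n = 0.292935.
Rearranging for μ₀: μ₀ = (μ_n·τ_n − τ_data·x̄)/τ₀ = (15.6613·0.292935 − 0.284510·15.9) / 0.008425 = 0.064034/0.008425 ≈ 7.6.

μ₀ = 7.6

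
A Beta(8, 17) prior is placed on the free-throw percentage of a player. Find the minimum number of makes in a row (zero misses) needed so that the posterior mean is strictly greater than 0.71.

k = 34

After k makes and 0 misses the posterior is Beta(8+k, 17), with mean (8+k)/(8+17+k).
Set (8+k)/(25+k) > 0.71 and solve: k > (0.71·25 − 8)/(1 − 0.71) = 33.621.
The smallest integer exceeding 33.621 is 34.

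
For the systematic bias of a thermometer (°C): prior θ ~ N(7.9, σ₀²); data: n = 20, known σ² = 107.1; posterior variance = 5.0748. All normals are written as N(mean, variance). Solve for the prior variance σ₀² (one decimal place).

Posterior precision equals prior precision plus data precision: 1/σ_n² = 1/σ₀² + n/σ².
So 1/σ₀² = 1/5.0748 − 20/107.1 = 0.197052 − 0.186741 = 0.010311.
Hence σ₀² = 1/0.010311 ≈ 97.0.

σ₀² = 97.0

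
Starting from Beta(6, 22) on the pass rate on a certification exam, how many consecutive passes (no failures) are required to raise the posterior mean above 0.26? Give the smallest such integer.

After k passes and 0 failures the posterior is Beta(6+k, 22), with mean (6+k)/(6+22+k).
Set (6+k)/(28+k) > 0.26 and solve: k > (0.26·28 − 6)/(1 − 0.26) = 1.730.
The smallest integer exceeding 1.730 is 2.

k = 2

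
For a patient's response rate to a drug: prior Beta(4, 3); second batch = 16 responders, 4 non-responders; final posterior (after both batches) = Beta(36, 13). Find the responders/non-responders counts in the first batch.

Sequential conjugate updates are equivalent to a single update on the pooled data, so total successes = posterior α − prior α and total failures = posterior β − prior β.
Total across both batches: 36−4=32 responders, 13−3=10 non-responders.
Subtract the second batch: 32−16=16 responders and 10−4=6 non-responders.

16 responders and 6 non-responders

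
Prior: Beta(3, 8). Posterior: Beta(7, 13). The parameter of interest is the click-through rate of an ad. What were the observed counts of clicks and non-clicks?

Under Beta–binomial conjugacy the posterior parameters are (α+s, β+f).
Match parameters: s=7−3=4, f=13−8=5.

4 clicks and 5 non-clicks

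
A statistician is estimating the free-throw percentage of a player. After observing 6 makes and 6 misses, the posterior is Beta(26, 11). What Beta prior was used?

Under Beta–binomial conjugacy the posterior parameters are (a+s, b+f).
So a = 26 − 6 = 20 and b = 11 − 6 = 5.

Beta(20, 5)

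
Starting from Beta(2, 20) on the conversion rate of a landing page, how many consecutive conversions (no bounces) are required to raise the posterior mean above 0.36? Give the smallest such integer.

After k conversions and 0 bounces the posterior is Beta(2+k, 20), with mean (2+k)/(2+20+k).
Set (2+k)/(22+k) > 0.36 and solve: k > (0.36·22 − 2)/(1 − 0.36) = 9.250.
The smallest integer exceeding 9.250 is 10, and checking k=10: (12)/(32) = 0.3750 > 0.36.

k = 10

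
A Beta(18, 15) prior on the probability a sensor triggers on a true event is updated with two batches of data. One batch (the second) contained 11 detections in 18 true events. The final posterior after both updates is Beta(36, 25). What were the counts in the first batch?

7 detections and 3 misses

Because Beta–binomial updating is additive in the counts, the combined data contributed (α_post−α_prior, β_post−β_prior) successes and failures.
Total across both batches: 36−18=18 detections, 25−15=10 misses.
Subtract the second batch: 18−11=7 detections and 10−7=3 misses.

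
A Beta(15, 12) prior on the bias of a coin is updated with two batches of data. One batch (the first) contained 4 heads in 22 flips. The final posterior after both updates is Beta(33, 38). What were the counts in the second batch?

14 heads and 8 tails

Because Beta–binomial updating is additive in the counts, the combined data contributed (α_post−α_prior, β_post−β_prior) successes and failures.
Total across both batches: 33−15=18 heads, 38−12=26 tails.
Subtract the first batch: 18−4=14 heads and 26−18=8 tails.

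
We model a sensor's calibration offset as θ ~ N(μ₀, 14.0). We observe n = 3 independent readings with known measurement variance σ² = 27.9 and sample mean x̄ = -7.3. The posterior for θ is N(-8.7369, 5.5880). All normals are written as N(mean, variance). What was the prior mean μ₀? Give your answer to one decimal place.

μ₀ = -10.9

With known observation variance, the Normal–Normal posterior has precision τ_n = τ₀ + n/σ² and mean μ_n = (τ₀μ₀ + (n/σ²)x̄)/τ_n.
Here τ₀ = 1/14.0 = 0.071429 and τ_data = 3/27.9 = 0.107527, so τ_n = 0.178956.
Rearranging for μ₀: μ₀ = (μ_n·τ_n − τ_data·x̄)/τ₀ = (-8.7369·0.178956 − 0.107527·-7.3) / 0.071429 = -0.778574/0.071429 ≈ -10.9.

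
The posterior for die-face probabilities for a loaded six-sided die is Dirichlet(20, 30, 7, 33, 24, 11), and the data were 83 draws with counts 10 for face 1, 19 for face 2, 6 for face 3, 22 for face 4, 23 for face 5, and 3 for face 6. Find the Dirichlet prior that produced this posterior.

Dirichlet(10, 11, 1, 11, 1, 8)

For a Dirichlet(α) prior with multinomial counts c, the posterior is Dirichlet(α + c) componentwise.
Subtract each count from the matching posterior parameter: 20−10=10, 30−19=11, 7−6=1, 33−22=11, 24−23=1, 11−3=8.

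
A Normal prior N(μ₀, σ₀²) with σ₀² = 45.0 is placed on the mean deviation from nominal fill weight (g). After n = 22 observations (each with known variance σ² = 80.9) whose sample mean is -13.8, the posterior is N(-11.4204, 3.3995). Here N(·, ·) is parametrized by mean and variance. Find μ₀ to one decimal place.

The posterior mean is a precision-weighted average: μ_n = (τ₀μ₀ + τ_data·x̄)/(τ₀+τ_data), with τ₀=1/σ₀² and τ_data=n/σ².
Here τ₀ = 1/45.0 = 0.022222 and τ_data = 22/80.9 = 0.271941, so τ_n = 0.294163.
Rearranging for μ₀: μ₀ = (μ_n·τ_n − τ_data·x̄)/τ₀ = (-11.4204·0.294163 − 0.271941·-13.8) / 0.022222 = 0.393327/0.022222 ≈ 17.7.

μ₀ = 17.7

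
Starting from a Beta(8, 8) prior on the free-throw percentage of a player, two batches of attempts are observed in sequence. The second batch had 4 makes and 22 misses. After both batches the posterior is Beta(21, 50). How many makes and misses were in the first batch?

9 makes and 20 misses

Because Beta–binomial updating is additive in the counts, the combined data contributed (α_post−α_prior, β_post−β_prior) successes and failures.
Total across both batches: 21−8=13 makes, 50−8=42 misses.
Subtract the second batch: 13−4=9 makes and 42−22=20 misses.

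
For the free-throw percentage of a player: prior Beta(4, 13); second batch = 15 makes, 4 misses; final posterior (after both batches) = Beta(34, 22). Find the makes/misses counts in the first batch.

15 makes and 5 misses

Because Beta–binomial updating is additive in the counts, the combined data contributed (α_post−α_prior, β_post−β_prior) successes and failures.
Total across both batches: 34−4=30 makes, 22−13=9 misses.
Subtract the second batch: 30−15=15 makes and 9−4=5 misses.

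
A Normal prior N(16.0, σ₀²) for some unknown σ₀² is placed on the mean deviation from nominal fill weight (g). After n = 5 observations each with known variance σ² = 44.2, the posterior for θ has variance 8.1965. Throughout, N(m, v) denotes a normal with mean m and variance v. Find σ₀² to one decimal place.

For the Normal–Normal model with known σ², precisions add: τ_n = τ₀ + n/σ².
So 1/σ₀² = 1/8.1965 − 5/44.2 = 0.122003 − 0.113122 = 0.008881.
Hence σ₀² = 1/0.008881 ≈ 112.6.

σ₀² = 112.6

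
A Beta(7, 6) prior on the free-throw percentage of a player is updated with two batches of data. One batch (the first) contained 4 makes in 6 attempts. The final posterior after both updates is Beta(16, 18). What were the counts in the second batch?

5 makes and 10 misses

Because Beta–binomial updating is additive in the counts, the combined data contributed (α_post−α_prior, β_post−β_prior) successes and failures.
Total across both batches: 16−7=9 makes, 18−6=12 misses.
Subtract the first batch: 9−4=5 makes and 12−2=10 misses.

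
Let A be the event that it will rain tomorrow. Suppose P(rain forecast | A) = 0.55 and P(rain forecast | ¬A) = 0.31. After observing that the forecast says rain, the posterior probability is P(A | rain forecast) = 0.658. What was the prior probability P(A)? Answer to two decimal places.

Bayes' rule in odds form gives O(A|E) = O(A)·[P(E|A)/P(E|¬A)], hence O(A) = O(A|E)/LR.
Posterior odds = 0.658/(1−0.658) = 1.9240. LR = 0.55/0.31 = 1.7742.
Prior odds = 1.9240/1.7742 = 1.0844, so P(A) = 1.0844/(1+1.0844) ≈ 0.52.

P(A) = 0.52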